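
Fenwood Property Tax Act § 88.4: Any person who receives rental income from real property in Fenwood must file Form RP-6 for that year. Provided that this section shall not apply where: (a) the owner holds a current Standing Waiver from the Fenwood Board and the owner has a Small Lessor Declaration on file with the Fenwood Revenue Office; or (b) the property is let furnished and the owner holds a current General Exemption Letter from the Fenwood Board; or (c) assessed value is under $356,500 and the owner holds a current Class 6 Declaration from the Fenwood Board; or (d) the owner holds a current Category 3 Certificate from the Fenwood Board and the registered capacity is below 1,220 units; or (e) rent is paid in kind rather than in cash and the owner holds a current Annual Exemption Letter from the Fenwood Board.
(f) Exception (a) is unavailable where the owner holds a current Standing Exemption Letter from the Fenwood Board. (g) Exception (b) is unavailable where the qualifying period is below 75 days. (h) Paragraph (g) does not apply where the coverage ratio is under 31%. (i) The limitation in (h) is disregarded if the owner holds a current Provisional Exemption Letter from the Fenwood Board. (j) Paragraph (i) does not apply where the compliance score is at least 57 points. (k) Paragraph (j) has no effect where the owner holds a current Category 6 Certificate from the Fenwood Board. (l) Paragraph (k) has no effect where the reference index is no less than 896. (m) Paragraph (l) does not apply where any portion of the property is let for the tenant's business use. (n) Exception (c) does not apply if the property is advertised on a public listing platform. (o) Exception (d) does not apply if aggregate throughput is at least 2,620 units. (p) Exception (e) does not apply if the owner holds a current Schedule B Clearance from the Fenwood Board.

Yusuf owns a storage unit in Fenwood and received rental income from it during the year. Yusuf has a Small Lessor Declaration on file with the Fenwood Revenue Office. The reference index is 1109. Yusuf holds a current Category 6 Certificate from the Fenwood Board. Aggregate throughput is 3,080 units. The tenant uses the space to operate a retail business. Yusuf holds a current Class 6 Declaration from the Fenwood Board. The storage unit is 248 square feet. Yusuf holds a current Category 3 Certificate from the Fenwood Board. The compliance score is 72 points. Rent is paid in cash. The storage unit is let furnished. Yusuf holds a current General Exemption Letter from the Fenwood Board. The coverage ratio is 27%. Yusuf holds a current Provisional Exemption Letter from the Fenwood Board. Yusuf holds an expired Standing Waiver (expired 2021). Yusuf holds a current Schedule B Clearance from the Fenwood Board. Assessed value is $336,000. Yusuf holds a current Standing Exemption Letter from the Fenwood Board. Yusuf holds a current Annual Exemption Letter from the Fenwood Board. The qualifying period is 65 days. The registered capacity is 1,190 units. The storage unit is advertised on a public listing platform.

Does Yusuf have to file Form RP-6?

Yes — Yusuf must file Form RP-6.

Exception (a) fails — there is no Standing Waiver in force.
All of (b)'s requirements are met (the property is let furnished; a current General Exemption Letter is held). However, paragraphs (g)–(m) must be considered: (g) operates against (b): the qualifying period is 65 days, below the 75 days limit. (h) would limit (g) — the coverage ratio is 27%, under the 31% limit — but (i) sets (h) aside: (i) operates against (h): a current Provisional Exemption Letter is held. (j) would limit (i) — the compliance score is 72 points, meeting the 57 points threshold — but (k) sets (j) aside: (k) operates — a current Category 6 Certificate is held. (l) would limit (k) — the reference index is 1,109, meeting the 896 threshold — but (m) sets (l) aside: (m) operates — the space is let for business use. (b) is therefore removed.
All of (c)'s requirements are met (assessed value is $336,000, under the $356,500 limit; a current Class 6 Declaration is held). Turning to paragraph (n): (n) operates against (c): the property is publicly advertised. So (c) is unavailable.
Exception (d): a current Category 3 Certificate is held; the registered capacity is 1,190 units, below the 1,220 units limit — every condition holds. However, paragraph (o) must be considered: (o) operates against (d): aggregate throughput is 3,080 units, meeting the 2,620 units threshold. (d) is therefore removed.
Exception (e) requires that rent is paid in kind rather than in cash; but rent is paid in cash, so (e) is unavailable.
No exception is made out. Yusuf falls within the general rule.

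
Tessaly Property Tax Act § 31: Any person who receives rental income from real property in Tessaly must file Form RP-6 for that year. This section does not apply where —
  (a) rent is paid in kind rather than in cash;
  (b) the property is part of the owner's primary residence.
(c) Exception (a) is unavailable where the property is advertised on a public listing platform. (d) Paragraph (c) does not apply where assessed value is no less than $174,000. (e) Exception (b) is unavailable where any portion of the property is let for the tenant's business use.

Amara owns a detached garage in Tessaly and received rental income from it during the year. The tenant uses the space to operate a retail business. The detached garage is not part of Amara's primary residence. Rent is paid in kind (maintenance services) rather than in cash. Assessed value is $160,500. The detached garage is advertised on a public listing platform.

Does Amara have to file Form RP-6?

Exception (a) is satisfied on its face — rent is paid in kind. But: (c) applies — the property is publicly advertised. (d), which would lift (c), does not operate here — assessed value is $160,500, short of $174,000. Exception (a) does not apply.
Exception (b) fails — the detached garage is not part of the primary residence.
None of the exceptions is available; § 31 applies in full.

Yes — Amara must file Form RP-6.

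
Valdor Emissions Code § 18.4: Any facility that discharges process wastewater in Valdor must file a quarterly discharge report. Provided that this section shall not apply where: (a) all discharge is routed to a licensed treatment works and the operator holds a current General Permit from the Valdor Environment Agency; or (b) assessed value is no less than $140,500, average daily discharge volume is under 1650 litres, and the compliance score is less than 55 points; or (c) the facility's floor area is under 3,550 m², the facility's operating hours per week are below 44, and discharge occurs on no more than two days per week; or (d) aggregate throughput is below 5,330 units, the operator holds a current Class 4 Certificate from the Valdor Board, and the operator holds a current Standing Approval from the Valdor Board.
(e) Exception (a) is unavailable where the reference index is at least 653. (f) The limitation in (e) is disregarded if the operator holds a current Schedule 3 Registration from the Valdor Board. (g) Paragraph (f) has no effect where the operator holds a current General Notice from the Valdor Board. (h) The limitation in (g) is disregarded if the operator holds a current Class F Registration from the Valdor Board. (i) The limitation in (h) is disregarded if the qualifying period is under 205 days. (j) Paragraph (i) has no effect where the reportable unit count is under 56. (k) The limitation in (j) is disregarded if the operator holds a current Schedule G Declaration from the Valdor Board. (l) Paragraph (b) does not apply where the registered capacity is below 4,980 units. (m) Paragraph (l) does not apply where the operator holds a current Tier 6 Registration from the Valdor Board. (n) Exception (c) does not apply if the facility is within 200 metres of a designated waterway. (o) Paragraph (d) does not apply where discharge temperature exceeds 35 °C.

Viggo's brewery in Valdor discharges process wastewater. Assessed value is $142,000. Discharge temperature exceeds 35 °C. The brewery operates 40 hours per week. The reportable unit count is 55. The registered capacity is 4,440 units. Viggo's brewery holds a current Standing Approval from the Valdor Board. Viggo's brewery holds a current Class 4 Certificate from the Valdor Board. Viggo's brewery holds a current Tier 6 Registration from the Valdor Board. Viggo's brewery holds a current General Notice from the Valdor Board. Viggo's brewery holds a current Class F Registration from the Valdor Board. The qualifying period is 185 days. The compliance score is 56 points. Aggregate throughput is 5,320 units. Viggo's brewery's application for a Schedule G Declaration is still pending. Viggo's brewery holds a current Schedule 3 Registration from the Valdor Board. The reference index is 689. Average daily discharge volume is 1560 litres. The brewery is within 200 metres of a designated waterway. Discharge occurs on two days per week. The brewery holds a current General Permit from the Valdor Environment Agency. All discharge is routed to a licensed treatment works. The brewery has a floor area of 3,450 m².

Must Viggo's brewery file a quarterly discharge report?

No — exception (a) applies; Viggo's brewery is not required to file a quarterly discharge report.

All of (a)'s requirements are met (discharge is routed to a licensed treatment works; a current General Permit is held). Considering the limiting provisions: (e) would limit (a) — the reference index is 689, meeting the 653 threshold — but (f) sets (e) aside: (f) operates against (e): a current Schedule 3 Registration is held. (g) would limit (f) — a current General Notice is held — but (h) sets (g) aside: (h) operates against (g): a current Class F Registration is held. (i) operates (the qualifying period is 185 days, under the 205 days limit), but is displaced by (j): (j) operates — the reportable unit count is 55, under the 56 limit. (k), which would lift (j), is not engaged — the Schedule G Declaration is not current. Exception (a) stands.
Exception (b) fails — the compliance score is 56 points, not less than 55 points.
Exception (c)'s conditions are all satisfied: the facility's floor area is 3,450 m², under the 3,550 m² limit; the facility's operating hours per week are 40, below the 44 limit; discharge occurs on no more than two days per week. Turning to paragraph (n): (n) operates — the brewery is within 200 m of a designated waterway. (c) is therefore removed.
Exception (d)'s conditions are all satisfied: aggregate throughput is 5,320 units, below the 5,330 units limit; a current Class 4 Certificate is held; a current Standing Approval is held. Turning to paragraph (o): (o) applies — discharge temperature exceeds 35 °C. Exception (d) does not apply.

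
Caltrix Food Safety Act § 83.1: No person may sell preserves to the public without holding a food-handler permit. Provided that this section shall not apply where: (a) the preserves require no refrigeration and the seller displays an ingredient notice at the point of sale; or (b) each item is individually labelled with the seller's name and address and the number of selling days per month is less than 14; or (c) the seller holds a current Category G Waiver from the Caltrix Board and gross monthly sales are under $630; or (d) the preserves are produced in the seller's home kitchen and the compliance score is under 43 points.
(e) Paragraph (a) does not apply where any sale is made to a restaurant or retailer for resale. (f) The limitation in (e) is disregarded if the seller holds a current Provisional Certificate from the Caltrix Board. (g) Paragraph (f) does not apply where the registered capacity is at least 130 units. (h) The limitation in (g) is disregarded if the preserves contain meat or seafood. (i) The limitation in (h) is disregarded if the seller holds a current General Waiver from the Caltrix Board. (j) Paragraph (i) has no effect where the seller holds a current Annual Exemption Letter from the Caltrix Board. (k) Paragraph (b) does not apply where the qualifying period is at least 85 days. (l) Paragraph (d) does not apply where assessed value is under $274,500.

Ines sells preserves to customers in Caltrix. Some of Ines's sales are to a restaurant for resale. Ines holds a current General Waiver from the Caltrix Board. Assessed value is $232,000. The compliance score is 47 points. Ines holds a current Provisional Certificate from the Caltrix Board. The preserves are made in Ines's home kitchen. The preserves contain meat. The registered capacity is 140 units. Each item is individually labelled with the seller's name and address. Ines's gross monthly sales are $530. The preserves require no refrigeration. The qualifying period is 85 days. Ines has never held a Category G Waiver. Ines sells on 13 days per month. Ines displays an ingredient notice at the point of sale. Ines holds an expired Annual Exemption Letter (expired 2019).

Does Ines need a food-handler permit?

Yes — Ines must hold a food-handler permit.

Exception (a): the preserves are shelf-stable; an ingredient notice is displayed — every condition holds. But: (e) operates against (a): some sales are to a restaurant for resale. (f) is engaged (a current Provisional Certificate is held), but is overridden by (g): (g) operates against (f): the registered capacity is 140 units, meeting the 130 units threshold. (h) would limit (g) — the preserves contain meat — but (i) sets (h) aside: (i) applies — a current General Waiver is held. (j), which would lift (i), does not operate here — there is no Annual Exemption Letter in force. Exception (a) does not apply.
Exception (b)'s conditions are all satisfied: items are individually labelled; the number of selling days per month is 13, less than the 14 limit. Turning to paragraph (k): (k) is engaged — the qualifying period is 85 days, meeting the 85 days threshold. Exception (b) does not apply.
Exception (c) fails — there is no Category G Waiver in force.
Exception (d) requires that the compliance score is under 43 points; but the compliance score is 47 points, not under 43 points, so (d) is unavailable.
No exception applies. The general rule governs.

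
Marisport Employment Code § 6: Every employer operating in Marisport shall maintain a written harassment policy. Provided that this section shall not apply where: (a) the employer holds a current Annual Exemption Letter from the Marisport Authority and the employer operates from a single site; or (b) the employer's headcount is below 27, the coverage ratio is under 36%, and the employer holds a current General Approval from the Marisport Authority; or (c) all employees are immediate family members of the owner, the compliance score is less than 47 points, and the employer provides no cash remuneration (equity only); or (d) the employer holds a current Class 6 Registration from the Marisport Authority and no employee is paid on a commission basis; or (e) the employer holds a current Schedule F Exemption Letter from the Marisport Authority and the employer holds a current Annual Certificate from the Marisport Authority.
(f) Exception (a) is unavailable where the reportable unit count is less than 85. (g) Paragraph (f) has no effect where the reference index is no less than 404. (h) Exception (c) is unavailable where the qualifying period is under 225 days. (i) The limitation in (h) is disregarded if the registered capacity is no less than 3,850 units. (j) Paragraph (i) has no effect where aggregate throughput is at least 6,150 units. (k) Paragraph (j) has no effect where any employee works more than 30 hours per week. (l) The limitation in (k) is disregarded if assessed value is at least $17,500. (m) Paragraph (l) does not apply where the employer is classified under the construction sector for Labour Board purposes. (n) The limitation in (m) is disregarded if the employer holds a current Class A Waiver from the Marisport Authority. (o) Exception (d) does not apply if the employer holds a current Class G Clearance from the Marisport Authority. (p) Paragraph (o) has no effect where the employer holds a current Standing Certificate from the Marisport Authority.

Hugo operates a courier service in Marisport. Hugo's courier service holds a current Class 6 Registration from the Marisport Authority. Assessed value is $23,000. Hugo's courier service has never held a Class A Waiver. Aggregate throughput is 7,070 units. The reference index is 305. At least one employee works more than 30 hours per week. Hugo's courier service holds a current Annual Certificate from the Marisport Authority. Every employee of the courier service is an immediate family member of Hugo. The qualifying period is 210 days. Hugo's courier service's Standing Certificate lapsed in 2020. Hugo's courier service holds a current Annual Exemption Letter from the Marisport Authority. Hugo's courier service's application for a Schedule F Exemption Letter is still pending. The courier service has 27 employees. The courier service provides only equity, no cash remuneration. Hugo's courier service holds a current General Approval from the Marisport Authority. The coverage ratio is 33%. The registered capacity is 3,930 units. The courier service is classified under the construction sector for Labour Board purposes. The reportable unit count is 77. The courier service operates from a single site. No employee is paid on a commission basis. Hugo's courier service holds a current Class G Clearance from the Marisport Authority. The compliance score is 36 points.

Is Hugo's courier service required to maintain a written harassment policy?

Exception (a): a current Annual Exemption Letter is held; the employer operates from a single site — every condition holds. But applying paragraphs (f)–(g): (f) operates against (a): the reportable unit count is 77, less than the 85 limit. (g) is not engaged (the reference index is 305, short of 404), so (f) stands. So (a) is unavailable.
Exception (b) fails — the employer's headcount is 27, not below 27.
All of (c)'s requirements are met (every employee is an immediate family member; the compliance score is 36 points, less than the 47 points limit; remuneration is equity-only). As to paragraphs (h)–(n): (h) would limit (c) — the qualifying period is 210 days, under the 225 days limit — but (i) sets (h) aside: (i) is triggered — the registered capacity is 3,930 units, meeting the 3,850 units threshold. (j) would limit (i) — aggregate throughput is 7,070 units, meeting the 6,150 units threshold — but (k) sets (j) aside: (k) operates — at least one employee exceeds 30 hours/week. (l) operates (assessed value is $23,000, meeting the $17,500 threshold), but yields to (m): (m) operates against (l): the courier service is classified under the construction sector. (n), which would lift (m), is not engaged — the Class A Waiver is not current. Exception (c) stands.
Exception (d): a current Class 6 Registration is held; no employee is paid on commission — every condition holds. Turning to paragraphs (o)–(p): (o) is engaged — a current Class G Clearance is held. (p) is inapplicable (there is no Standing Certificate in force), so (o) stands. So (d) is unavailable.
Exception (e) fails — there is no Schedule F Exemption Letter in force.

No — exception (c) applies; Hugo's courier service is not required to maintain a written harassment policy.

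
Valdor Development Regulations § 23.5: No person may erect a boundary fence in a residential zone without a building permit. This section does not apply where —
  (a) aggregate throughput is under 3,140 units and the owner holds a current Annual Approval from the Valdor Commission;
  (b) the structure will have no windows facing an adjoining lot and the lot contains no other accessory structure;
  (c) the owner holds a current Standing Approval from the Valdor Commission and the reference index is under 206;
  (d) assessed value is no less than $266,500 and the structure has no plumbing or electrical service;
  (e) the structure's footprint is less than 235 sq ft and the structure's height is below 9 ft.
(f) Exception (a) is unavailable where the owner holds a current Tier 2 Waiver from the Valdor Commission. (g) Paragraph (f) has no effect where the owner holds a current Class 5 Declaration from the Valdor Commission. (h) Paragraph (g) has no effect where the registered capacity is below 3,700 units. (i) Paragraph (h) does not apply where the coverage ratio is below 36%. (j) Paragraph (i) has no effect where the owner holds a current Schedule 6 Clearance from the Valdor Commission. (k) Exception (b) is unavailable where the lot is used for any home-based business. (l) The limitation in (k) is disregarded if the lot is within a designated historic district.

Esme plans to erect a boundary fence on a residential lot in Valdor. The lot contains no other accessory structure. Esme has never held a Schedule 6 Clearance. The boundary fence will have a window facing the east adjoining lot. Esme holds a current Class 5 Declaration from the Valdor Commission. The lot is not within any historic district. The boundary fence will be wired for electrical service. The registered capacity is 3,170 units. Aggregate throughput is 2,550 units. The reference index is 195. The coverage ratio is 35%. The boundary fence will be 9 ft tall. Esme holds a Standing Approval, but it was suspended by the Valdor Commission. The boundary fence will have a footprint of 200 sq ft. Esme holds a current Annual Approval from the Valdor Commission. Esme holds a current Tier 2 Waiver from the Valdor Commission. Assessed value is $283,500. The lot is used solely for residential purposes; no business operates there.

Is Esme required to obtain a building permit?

Exception (a) is satisfied on its face — aggregate throughput is 2,550 units, under the 3,140 units limit; a current Annual Approval is held. As to paragraphs (f)–(j): (f) applies (a current Tier 2 Waiver is held), but is overridden by (g): (g) is triggered — a current Class 5 Declaration is held. (h) would limit (g) — the registered capacity is 3,170 units, below the 3,700 units limit — but (i) sets (h) aside: (i) operates — the coverage ratio is 35%, below the 36% limit. (j) is not triggered (there is no Schedule 6 Clearance in force), so (i) stands. Exception (a) stands.
Exception (b) requires that the structure will have no windows facing an adjoining lot; but a window faces an adjoining lot, so (b) is unavailable.
Exception (c) fails — the Standing Approval is not current.
Exception (d) does not apply: electrical service is planned.
Exception (e) fails — the structure's height is 9 ft, not below 9 ft.

No — exception (a) applies; Esme does not need a building permit.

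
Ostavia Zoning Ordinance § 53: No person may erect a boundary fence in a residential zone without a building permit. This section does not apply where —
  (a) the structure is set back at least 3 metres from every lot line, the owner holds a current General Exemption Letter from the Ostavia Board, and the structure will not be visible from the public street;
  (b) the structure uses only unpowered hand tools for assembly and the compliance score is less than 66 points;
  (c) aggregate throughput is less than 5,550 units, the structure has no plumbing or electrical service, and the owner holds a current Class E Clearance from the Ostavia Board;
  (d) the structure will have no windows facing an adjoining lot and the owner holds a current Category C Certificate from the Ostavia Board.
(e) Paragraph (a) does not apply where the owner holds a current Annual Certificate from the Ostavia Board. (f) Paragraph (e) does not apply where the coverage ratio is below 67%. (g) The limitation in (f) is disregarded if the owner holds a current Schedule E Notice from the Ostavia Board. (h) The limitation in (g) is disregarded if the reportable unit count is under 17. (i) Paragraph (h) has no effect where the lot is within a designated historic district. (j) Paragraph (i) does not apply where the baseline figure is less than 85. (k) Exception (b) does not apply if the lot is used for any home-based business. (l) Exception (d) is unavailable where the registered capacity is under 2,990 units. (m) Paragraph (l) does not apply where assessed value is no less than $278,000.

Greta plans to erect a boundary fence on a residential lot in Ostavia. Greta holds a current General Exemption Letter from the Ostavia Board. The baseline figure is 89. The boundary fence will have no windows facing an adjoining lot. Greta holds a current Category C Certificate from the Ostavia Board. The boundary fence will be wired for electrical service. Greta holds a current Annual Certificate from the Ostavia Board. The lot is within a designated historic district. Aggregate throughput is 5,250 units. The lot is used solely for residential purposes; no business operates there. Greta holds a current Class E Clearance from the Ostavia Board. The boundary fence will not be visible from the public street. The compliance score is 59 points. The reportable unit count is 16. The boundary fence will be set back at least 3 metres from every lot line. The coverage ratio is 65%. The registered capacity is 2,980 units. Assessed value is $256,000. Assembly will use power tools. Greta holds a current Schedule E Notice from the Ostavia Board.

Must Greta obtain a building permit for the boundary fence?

Exception (a) is satisfied on its face — the setback is at least 3 m on every side; a current General Exemption Letter is held; the structure will not be visible from the street. But applying paragraphs (e)–(j): (e) operates against (a): a current Annual Certificate is held. (f) would limit (e) — the coverage ratio is 65%, below the 67% limit — but (g) sets (f) aside: (g) operates against (f): a current Schedule E Notice is held. (h) would limit (g) — the reportable unit count is 16, under the 17 limit — but (i) sets (h) aside: (i) applies — the lot is in a historic district. (j), which would lift (i), is inapplicable — the baseline figure is 89, not less than 85. Exception (a) does not apply.
Exception (b) requires that the structure uses only unpowered hand tools for assembly; but assembly uses power tools, so (b) is unavailable.
Exception (c) requires that the structure has no plumbing or electrical service; but electrical service is planned, so (c) is unavailable.
Exception (d) is satisfied on its face — no windows face an adjoining lot; a current Category C Certificate is held. But applying paragraphs (l)–(m): (l) operates against (d): the registered capacity is 2,980 units, under the 2,990 units limit. (m) is not triggered (assessed value is $256,000, short of $278,000), so (l) stands. Exception (d) does not apply.
No exception displaces § 53.

Yes — Greta must obtain a building permit.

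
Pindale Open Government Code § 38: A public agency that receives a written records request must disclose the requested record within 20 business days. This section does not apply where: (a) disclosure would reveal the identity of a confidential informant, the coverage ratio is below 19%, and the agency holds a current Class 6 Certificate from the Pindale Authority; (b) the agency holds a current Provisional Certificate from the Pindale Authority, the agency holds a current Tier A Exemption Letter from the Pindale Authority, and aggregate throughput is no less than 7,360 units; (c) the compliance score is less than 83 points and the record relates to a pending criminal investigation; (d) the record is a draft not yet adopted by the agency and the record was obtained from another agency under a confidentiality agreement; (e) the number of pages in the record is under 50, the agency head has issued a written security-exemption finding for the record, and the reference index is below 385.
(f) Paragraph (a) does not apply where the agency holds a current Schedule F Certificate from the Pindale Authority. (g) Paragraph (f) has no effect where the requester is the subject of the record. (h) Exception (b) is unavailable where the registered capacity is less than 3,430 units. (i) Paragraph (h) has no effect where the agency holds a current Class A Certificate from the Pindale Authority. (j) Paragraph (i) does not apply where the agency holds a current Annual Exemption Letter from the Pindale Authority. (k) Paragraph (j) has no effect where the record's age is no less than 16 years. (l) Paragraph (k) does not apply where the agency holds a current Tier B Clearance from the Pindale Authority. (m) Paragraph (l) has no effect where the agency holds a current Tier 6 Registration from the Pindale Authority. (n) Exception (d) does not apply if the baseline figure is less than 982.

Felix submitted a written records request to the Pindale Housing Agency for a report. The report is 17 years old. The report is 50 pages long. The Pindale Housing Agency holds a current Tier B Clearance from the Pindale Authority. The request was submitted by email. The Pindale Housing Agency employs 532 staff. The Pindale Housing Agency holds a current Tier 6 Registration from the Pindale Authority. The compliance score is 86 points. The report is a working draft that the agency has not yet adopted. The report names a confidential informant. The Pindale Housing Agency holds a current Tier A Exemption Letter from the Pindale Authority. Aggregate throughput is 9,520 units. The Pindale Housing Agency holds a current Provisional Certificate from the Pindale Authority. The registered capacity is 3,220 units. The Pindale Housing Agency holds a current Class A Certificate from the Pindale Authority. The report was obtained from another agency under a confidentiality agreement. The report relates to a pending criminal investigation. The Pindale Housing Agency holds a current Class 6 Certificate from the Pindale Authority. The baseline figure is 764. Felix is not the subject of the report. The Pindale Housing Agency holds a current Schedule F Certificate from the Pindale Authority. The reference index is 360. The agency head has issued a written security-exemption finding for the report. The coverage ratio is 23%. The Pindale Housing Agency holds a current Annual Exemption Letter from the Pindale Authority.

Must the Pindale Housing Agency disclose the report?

No — exception (b) applies; the Pindale Housing Agency is not required to disclose the report.

Exception (a) does not apply: the coverage ratio is 23%, not below 19%.
Exception (b): a current Provisional Certificate is held; a current Tier A Exemption Letter is held; aggregate throughput is 9,520 units, meeting the 7,360 units threshold — every condition holds. Applying paragraphs (h)–(m): (h) would limit (b) — the registered capacity is 3,220 units, less than the 3,430 units limit — but (i) sets (h) aside: (i) is triggered — a current Class A Certificate is held. (j) would limit (i) — a current Annual Exemption Letter is held — but (k) sets (j) aside: (k) is engaged — the record's age is 17 years, meeting the 16 years threshold. (l) would limit (k) — a current Tier B Clearance is held — but (m) sets (l) aside: (m) applies — a current Tier 6 Registration is held. So (b) applies.
Exception (c) requires that the compliance score is less than 83 points; but the compliance score is 86 points, not less than 83 points, so (c) is unavailable.
All of (d)'s requirements are met (the report is an unadopted draft; the report was obtained under a confidentiality agreement). But: (n) operates — the baseline figure is 764, less than the 982 limit. (d) is therefore removed.
Exception (e) requires that the number of pages in the record is under 50; but the number of pages in the record is 50, not under 50, so (e) is unavailable.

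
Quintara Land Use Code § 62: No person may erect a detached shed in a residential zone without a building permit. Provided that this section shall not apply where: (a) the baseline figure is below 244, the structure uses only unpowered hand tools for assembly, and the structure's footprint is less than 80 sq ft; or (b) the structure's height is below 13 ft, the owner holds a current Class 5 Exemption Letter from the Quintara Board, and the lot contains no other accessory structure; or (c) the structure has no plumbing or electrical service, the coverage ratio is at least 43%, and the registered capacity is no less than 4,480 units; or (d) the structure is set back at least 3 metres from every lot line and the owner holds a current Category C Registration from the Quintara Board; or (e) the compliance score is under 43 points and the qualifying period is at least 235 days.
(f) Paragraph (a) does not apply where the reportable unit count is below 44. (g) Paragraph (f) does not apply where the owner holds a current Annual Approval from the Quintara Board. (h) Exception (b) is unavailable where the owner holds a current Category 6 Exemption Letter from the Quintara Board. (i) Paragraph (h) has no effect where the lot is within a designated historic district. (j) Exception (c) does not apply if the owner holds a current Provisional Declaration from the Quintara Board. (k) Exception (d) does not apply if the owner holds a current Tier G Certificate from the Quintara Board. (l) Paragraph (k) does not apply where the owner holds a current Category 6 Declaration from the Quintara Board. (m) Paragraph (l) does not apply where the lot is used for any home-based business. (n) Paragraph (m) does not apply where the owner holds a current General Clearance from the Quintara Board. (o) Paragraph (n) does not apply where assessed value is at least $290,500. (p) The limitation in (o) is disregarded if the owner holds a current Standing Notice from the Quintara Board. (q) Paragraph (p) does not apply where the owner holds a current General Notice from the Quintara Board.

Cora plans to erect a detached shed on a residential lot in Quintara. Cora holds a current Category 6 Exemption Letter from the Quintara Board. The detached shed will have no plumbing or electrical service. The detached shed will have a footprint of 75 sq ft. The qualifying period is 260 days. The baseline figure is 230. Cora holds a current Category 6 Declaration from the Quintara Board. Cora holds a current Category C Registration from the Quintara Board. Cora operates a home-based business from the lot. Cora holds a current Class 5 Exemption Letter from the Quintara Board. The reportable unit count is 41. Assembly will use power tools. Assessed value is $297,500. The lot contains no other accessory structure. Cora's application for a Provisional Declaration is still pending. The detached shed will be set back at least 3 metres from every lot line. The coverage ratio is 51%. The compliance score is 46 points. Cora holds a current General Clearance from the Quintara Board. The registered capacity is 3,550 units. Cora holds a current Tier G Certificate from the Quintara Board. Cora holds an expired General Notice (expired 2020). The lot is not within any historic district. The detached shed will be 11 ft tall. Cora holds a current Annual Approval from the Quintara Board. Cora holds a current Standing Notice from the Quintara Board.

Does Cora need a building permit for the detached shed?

Exception (a) fails — assembly uses power tools.
All of (b)'s requirements are met (the structure's height is 11 ft, below the 13 ft limit; a current Class 5 Exemption Letter is held; the lot has no other accessory structure). However, paragraphs (h)–(i) must be considered: (h) operates against (b): a current Category 6 Exemption Letter is held. (i) is not triggered (the lot is not in a historic district), so (h) stands. So (b) is unavailable.
Exception (c) fails — the registered capacity is 3,550 units, short of 4,480 units.
All of (d)'s requirements are met (the setback is at least 3 m on every side; a current Category C Registration is held). Considering the limiting provisions: (k) applies (a current Tier G Certificate is held), but is itself disapplied by (l): (l) applies — a current Category 6 Declaration is held. (m) is engaged (a home-based business operates on the lot), but yields to (n): (n) applies — a current General Clearance is held. (o) would limit (n) — assessed value is $297,500, meeting the $290,500 threshold — but (p) sets (o) aside: (p) operates against (o): a current Standing Notice is held. (q), which would lift (p), is not engaged — there is no General Notice in force. Exception (d) stands.
Exception (e) requires that the compliance score is under 43 points; but the compliance score is 46 points, not under 43 points, so (e) is unavailable.

No — exception (d) applies; Cora does not need a building permit.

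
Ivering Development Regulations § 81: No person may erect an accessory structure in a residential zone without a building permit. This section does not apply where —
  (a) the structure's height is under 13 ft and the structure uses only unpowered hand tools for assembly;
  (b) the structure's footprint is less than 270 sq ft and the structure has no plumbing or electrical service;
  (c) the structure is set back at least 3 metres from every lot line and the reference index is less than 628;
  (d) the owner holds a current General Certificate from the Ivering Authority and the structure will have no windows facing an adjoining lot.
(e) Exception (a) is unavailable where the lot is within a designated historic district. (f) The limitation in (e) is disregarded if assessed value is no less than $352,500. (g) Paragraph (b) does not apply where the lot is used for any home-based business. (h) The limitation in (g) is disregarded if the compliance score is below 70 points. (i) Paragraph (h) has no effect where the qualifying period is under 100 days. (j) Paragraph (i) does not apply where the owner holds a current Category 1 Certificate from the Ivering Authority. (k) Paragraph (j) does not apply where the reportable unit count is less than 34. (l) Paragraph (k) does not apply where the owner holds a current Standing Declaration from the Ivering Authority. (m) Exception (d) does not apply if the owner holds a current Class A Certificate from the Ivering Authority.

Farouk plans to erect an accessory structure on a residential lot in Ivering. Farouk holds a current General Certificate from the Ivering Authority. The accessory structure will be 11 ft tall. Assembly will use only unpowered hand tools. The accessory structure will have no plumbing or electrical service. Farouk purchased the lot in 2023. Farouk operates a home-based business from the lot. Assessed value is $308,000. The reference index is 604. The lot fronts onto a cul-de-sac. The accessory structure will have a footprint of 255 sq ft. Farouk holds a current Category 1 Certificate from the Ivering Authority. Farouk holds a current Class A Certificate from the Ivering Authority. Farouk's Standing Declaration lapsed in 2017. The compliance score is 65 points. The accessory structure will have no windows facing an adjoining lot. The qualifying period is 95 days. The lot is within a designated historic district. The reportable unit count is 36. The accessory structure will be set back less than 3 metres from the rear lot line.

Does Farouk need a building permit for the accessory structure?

No — exception (b) applies; Farouk does not need a building permit.

Exception (a) is satisfied on its face — the structure's height is 11 ft, under the 13 ft limit; assembly uses only hand tools. However, paragraphs (e)–(f) must be considered: (e) operates against (a): the lot is in a historic district. (f), which would lift (e), is not engaged — assessed value is $308,000, short of $352,500. Exception (a) does not apply.
Exception (b) is satisfied on its face — the structure's footprint is 255 sq ft, less than the 270 sq ft limit; there is no plumbing or electrical service. Considering the limiting provisions: (g) is engaged (a home-based business operates on the lot), but is itself disapplied by (h): (h) operates against (g): the compliance score is 65 points, below the 70 points limit. (i) is triggered (the qualifying period is 95 days, under the 100 days limit), but is displaced by (j): (j) operates against (i): a current Category 1 Certificate is held. (k) is inapplicable (the reportable unit count is 36, not less than 34), so (j) stands. Exception (b) stands.
Exception (c) requires that the structure is set back at least 3 metres from every lot line; but the rear setback is under 3 m, so (c) is unavailable.
All of (d)'s requirements are met (a current General Certificate is held; no windows face an adjoining lot). But applying paragraph (m): (m) operates against (d): a current Class A Certificate is held. So (d) is unavailable.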